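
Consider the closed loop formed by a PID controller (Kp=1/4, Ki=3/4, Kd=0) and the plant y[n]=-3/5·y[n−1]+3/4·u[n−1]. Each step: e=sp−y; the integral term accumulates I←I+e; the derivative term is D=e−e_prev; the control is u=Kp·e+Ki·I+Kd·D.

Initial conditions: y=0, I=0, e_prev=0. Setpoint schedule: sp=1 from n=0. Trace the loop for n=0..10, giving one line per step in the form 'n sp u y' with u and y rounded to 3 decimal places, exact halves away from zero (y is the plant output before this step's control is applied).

(exact arithmetic carried between steps; '≈' marks a value shown rounded to 6 d.p. or computed from one; I and e_prev carry over from the previous line; the table rounds u and y to 3 d.p., halves away from zero)
n=0: y=0, sp=1, e=sp−y=1; I=1, D=e−e_prev=1; u=1/4·1+3/4·1+0·1=1; next y=-3/5·0+3/4·1=0.75
n=1: y=0.75, sp=1, e=sp−y=0.25; I=1.25, D=e−e_prev=-0.75; u=1/4·0.25+3/4·1.25+0·(-0.75)=1; next y=-3/5·0.75+3/4·1=0.3
n=2: y=0.3, sp=1, e=sp−y=0.7; I=1.95, D=e−e_prev=0.45; u=1/4·0.7+3/4·1.95+0·0.45=1.6375; next y=-3/5·0.3+3/4·1.6375=1.048125
n=3: y=1.048125, sp=1, e=sp−y=-0.048125; I=1.901875, D=e−e_prev=-0.748125; u=1/4·(-0.048125)+3/4·1.901875+0·(-0.748125)=1.414375; next y=-3/5·1.048125+3/4·1.414375≈0.431906
n=4: y≈0.431906, sp=1, e=sp−y≈0.568094; I≈2.469969, D=e−e_prev≈0.616219; u=1/4·0.568094+3/4·2.469969+0·0.616219≈1.9945; next y=-3/5·0.431906+3/4·1.9945≈1.236731
n=5: y≈1.236731, sp=1, e=sp−y≈-0.236731; I≈2.233238, D=e−e_prev≈-0.804825; u=1/4·(-0.236731)+3/4·2.233238+0·(-0.804825)≈1.615745; next y=-3/5·1.236731+3/4·1.615745≈0.469770
n=6: y≈0.469770, sp=1, e=sp−y≈0.530230; I≈2.763467, D=e−e_prev≈0.766961; u=1/4·0.530230+3/4·2.763467+0·0.766961≈2.205158; next y=-3/5·0.469770+3/4·2.205158≈1.372006
n=7: y≈1.372006, sp=1, e=sp−y≈-0.372006; I≈2.391461, D=e−e_prev≈-0.902236; u=1/4·(-0.372006)+3/4·2.391461+0·(-0.902236)≈1.700594; next y=-3/5·1.372006+3/4·1.700594≈0.452242
n=8: y≈0.452242, sp=1, e=sp−y≈0.547758; I≈2.939219, D=e−e_prev≈0.919764; u=1/4·0.547758+3/4·2.939219+0·0.919764≈2.341354; next y=-3/5·0.452242+3/4·2.341354≈1.484670
n=9: y≈1.484670, sp=1, e=sp−y≈-0.484670; I≈2.454549, D=e−e_prev≈-1.032428; u=1/4·(-0.484670)+3/4·2.454549+0·(-1.032428)≈1.719744; next y=-3/5·1.484670+3/4·1.719744≈0.399006
n=10: y≈0.399006, sp=1, e=sp−y≈0.600994; I≈3.055543, D=e−e_prev≈1.085664; u=1/4·0.600994+3/4·3.055543+0·1.085664≈2.441906; next y=-3/5·0.399006+3/4·2.441906≈1.592026

0 1 1.000 0.000
1 1 1.000 0.750
2 1 1.638 0.300
3 1 1.414 1.048
4 1 1.995 0.432
5 1 1.616 1.237
6 1 2.205 0.470
7 1 1.701 1.372
8 1 2.341 0.452
9 1 1.720 1.485
10 1 2.442 0.399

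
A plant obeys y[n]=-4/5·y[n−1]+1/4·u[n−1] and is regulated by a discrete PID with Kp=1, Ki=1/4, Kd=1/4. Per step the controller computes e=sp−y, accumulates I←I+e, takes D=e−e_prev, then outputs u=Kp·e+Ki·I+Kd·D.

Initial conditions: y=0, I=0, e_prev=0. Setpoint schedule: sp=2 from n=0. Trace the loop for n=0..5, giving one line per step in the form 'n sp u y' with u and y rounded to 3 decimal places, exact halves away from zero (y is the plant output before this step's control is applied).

0 2 3.000 0.000
1 2 1.875 0.750
2 2 3.697 -0.131
3 2 2.269 1.029
4 2 4.730 -0.256
5 2 2.507 1.387

(exact arithmetic carried between steps; '≈' marks a value shown rounded to 6 d.p. or computed from one; I and e_prev carry over from the previous line; the table rounds u and y to 3 d.p., halves away from zero)
n=0: y=0, sp=2, e=sp−y=2; I=2, D=e−e_prev=2; u=1·2+1/4·2+1/4·2=3; next y=-4/5·0+1/4·3=0.75
n=1: y=0.75, sp=2, e=sp−y=1.25; I=3.25, D=e−e_prev=-0.75; u=1·1.25+1/4·3.25+1/4·(-0.75)=1.875; next y=-4/5·0.75+1/4·1.875=-0.13125
n=2: y=-0.13125, sp=2, e=sp−y=2.13125; I=5.38125, D=e−e_prev=0.88125; u=1·2.13125+1/4·5.38125+1/4·0.88125=3.696875; next y=-4/5·(-0.13125)+1/4·3.696875≈1.029219
n=3: y≈1.029219, sp=2, e=sp−y≈0.970781; I≈6.352031, D=e−e_prev≈-1.160469; u=1·0.970781+1/4·6.352031+1/4·(-1.160469)≈2.268672; next y=-4/5·1.029219+1/4·2.268672≈-0.256207
n=4: y≈-0.256207, sp=2, e=sp−y≈2.256207; I≈8.608238, D=e−e_prev≈1.285426; u=1·2.256207+1/4·8.608238+1/4·1.285426≈4.729623; next y=-4/5·(-0.256207)+1/4·4.729623≈1.387371
n=5: y≈1.387371, sp=2, e=sp−y≈0.612629; I≈9.220867, D=e−e_prev≈-1.643578; u=1·0.612629+1/4·9.220867+1/4·(-1.643578)≈2.506951; next y=-4/5·1.387371+1/4·2.506951≈-0.483159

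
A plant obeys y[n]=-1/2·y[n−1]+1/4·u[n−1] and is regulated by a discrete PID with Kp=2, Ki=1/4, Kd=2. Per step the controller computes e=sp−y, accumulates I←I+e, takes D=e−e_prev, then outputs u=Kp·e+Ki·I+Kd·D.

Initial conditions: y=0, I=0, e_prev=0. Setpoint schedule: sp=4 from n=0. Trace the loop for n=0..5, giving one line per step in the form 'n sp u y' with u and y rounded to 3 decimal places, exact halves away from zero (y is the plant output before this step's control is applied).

0 4 17.000 0.000
1 4 -8.063 4.250
2 4 36.035 -4.141
3 4 -43.395 11.079
4 4 102.011 -16.388
5 4 -160.688 33.697

(exact arithmetic carried between steps; '≈' marks a value shown rounded to 6 d.p. or computed from one; I and e_prev carry over from the previous line; the table rounds u and y to 3 d.p., halves away from zero)
n=0: y=0, sp=4, e=sp−y=4; I=4, D=e−e_prev=4; u=2·4+1/4·4+2·4=17; next y=-1/2·0+1/4·17=4.25
n=1: y=4.25, sp=4, e=sp−y=-0.25; I=3.75, D=e−e_prev=-4.25; u=2·(-0.25)+1/4·3.75+2·(-4.25)=-8.0625; next y=-1/2·4.25+1/4·(-8.0625)=-4.140625
n=2: y=-4.140625, sp=4, e=sp−y=8.140625; I=11.890625, D=e−e_prev=8.390625; u=2·8.140625+1/4·11.890625+2·8.390625≈36.035156; next y=-1/2·(-4.140625)+1/4·36.035156≈11.079102
n=3: y≈11.079102, sp=4, e=sp−y≈-7.079102; I≈4.811523, D=e−e_prev≈-15.219727; u=2·(-7.079102)+1/4·4.811523+2·(-15.219727)≈-43.394775; next y=-1/2·11.079102+1/4·(-43.394775)≈-16.388245
n=4: y≈-16.388245, sp=4, e=sp−y≈20.388245; I≈25.199768, D=e−e_prev≈27.467346; u=2·20.388245+1/4·25.199768+2·27.467346≈102.011124; next y=-1/2·(-16.388245)+1/4·102.011124≈33.696903
n=5: y≈33.696903, sp=4, e=sp−y≈-29.696903; I≈-4.497135, D=e−e_prev≈-50.085148; u=2·(-29.696903)+1/4·(-4.497135)+2·(-50.085148)≈-160.688386; next y=-1/2·33.696903+1/4·(-160.688386)≈-57.020548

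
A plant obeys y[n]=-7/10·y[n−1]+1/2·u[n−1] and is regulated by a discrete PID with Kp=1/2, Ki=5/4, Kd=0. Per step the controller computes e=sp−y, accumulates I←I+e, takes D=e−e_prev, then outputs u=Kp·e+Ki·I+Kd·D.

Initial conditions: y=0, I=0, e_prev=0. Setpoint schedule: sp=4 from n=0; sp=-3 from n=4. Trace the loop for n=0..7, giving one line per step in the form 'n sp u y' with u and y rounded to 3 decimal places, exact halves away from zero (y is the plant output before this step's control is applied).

0 4 7.000 0.000
1 4 5.875 3.500
2 4 11.772 0.488
3 4 7.312 5.545
4 -3 3.229 -0.225
5 -3 -3.735 1.772
6 -3 -1.160 -3.108
7 -3 -9.256 1.595

(exact arithmetic carried between steps; '≈' marks a value shown rounded to 6 d.p. or computed from one; I and e_prev carry over from the previous line; the table rounds u and y to 3 d.p., halves away from zero)
n=0: y=0, sp=4, e=sp−y=4; I=4, D=e−e_prev=4; u=1/2·4+5/4·4+0·4=7; next y=-7/10·0+1/2·7=3.5
n=1: y=3.5, sp=4, e=sp−y=0.5; I=4.5, D=e−e_prev=-3.5; u=1/2·0.5+5/4·4.5+0·(-3.5)=5.875; next y=-7/10·3.5+1/2·5.875=0.4875
n=2: y=0.4875, sp=4, e=sp−y=3.5125; I=8.0125, D=e−e_prev=3.0125; u=1/2·3.5125+5/4·8.0125+0·3.0125=11.771875; next y=-7/10·0.4875+1/2·11.771875≈5.544688
n=3: y≈5.544688, sp=4, e=sp−y≈-1.544688; I≈6.467813, D=e−e_prev≈-5.057188; u=1/2·(-1.544688)+5/4·6.467813+0·(-5.057188)≈7.312422; next y=-7/10·5.544688+1/2·7.312422≈-0.225070
n=4: y≈-0.225070, sp=-3, e=sp−y≈-2.774930; I≈3.692883, D=e−e_prev≈-1.230242; u=1/2·(-2.774930)+5/4·3.692883+0·(-1.230242)≈3.228639; next y=-7/10·(-0.225070)+1/2·3.228639≈1.771869
n=5: y≈1.771869, sp=-3, e=sp−y≈-4.771869; I≈-1.078986, D=e−e_prev≈-1.996939; u=1/2·(-4.771869)+5/4·(-1.078986)+0·(-1.996939)≈-3.734666; next y=-7/10·1.771869+1/2·(-3.734666)≈-3.107641
n=6: y≈-3.107641, sp=-3, e=sp−y≈0.107641; I≈-0.971345, D=e−e_prev≈4.879510; u=1/2·0.107641+5/4·(-0.971345)+0·4.879510≈-1.160360; next y=-7/10·(-3.107641)+1/2·(-1.160360)≈1.595169
n=7: y≈1.595169, sp=-3, e=sp−y≈-4.595169; I≈-5.566513, D=e−e_prev≈-4.702810; u=1/2·(-4.595169)+5/4·(-5.566513)+0·(-4.702810)≈-9.255726; next y=-7/10·1.595169+1/2·(-9.255726)≈-5.744481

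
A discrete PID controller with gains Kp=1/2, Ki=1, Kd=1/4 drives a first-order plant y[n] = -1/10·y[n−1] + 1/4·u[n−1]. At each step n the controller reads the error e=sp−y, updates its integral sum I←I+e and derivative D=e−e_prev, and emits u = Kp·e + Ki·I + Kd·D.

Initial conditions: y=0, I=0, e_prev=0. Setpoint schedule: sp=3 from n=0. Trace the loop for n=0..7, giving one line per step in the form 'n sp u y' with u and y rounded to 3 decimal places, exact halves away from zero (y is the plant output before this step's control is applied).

(exact arithmetic carried between steps; '≈' marks a value shown rounded to 6 d.p. or computed from one; I and e_prev carry over from the previous line; the table rounds u and y to 3 d.p., halves away from zero)
n=0: y=0, sp=3, e=sp−y=3; I=3, D=e−e_prev=3; u=1/2·3+1·3+1/4·3=5.25; next y=-1/10·0+1/4·5.25=1.3125
n=1: y=1.3125, sp=3, e=sp−y=1.6875; I=4.6875, D=e−e_prev=-1.3125; u=1/2·1.6875+1·4.6875+1/4·(-1.3125)=5.203125; next y=-1/10·1.3125+1/4·5.203125≈1.169531
n=2: y≈1.169531, sp=3, e=sp−y≈1.830469; I≈6.517969, D=e−e_prev≈0.142969; u=1/2·1.830469+1·6.517969+1/4·0.142969≈7.468945; next y=-1/10·1.169531+1/4·7.468945≈1.750283
n=3: y≈1.750283, sp=3, e=sp−y≈1.249717; I≈7.767686, D=e−e_prev≈-0.580752; u=1/2·1.249717+1·7.767686+1/4·(-0.580752)≈8.247356; next y=-1/10·1.750283+1/4·8.247356≈1.886811
n=4: y≈1.886811, sp=3, e=sp−y≈1.113189; I≈8.880875, D=e−e_prev≈-0.136527; u=1/2·1.113189+1·8.880875+1/4·(-0.136527)≈9.403338; next y=-1/10·1.886811+1/4·9.403338≈2.162153
n=5: y≈2.162153, sp=3, e=sp−y≈0.837847; I≈9.718722, D=e−e_prev≈-0.275343; u=1/2·0.837847+1·9.718722+1/4·(-0.275343)≈10.068809; next y=-1/10·2.162153+1/4·10.068809≈2.300987
n=6: y≈2.300987, sp=3, e=sp−y≈0.699013; I≈10.417735, D=e−e_prev≈-0.138834; u=1/2·0.699013+1·10.417735+1/4·(-0.138834)≈10.732533; next y=-1/10·2.300987+1/4·10.732533≈2.453034
n=7: y≈2.453034, sp=3, e=sp−y≈0.546966; I≈10.964700, D=e−e_prev≈-0.152048; u=1/2·0.546966+1·10.964700+1/4·(-0.152048)≈11.200171; next y=-1/10·2.453034+1/4·11.200171≈2.554739

0 3 5.250 0.000
1 3 5.203 1.313
2 3 7.469 1.170
3 3 8.247 1.750
4 3 9.403 1.887
5 3 10.069 2.162
6 3 10.733 2.301
7 3 11.200 2.453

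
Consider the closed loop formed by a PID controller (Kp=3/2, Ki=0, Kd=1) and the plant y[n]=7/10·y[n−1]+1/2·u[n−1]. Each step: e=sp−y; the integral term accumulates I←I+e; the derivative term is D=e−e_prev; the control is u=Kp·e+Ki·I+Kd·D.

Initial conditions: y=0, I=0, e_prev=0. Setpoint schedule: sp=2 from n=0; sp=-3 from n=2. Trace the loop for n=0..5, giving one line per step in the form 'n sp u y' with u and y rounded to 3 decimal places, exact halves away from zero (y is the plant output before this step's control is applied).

(exact arithmetic carried between steps; '≈' marks a value shown rounded to 6 d.p. or computed from one; I and e_prev carry over from the previous line; the table rounds u and y to 3 d.p., halves away from zero)
n=0: y=0, sp=2, e=sp−y=2; I=2, D=e−e_prev=2; u=3/2·2+0·2+1·2=5; next y=7/10·0+1/2·5=2.5
n=1: y=2.5, sp=2, e=sp−y=-0.5; I=1.5, D=e−e_prev=-2.5; u=3/2·(-0.5)+0·1.5+1·(-2.5)=-3.25; next y=7/10·2.5+1/2·(-3.25)=0.125
n=2: y=0.125, sp=-3, e=sp−y=-3.125; I=-1.625, D=e−e_prev=-2.625; u=3/2·(-3.125)+0·(-1.625)+1·(-2.625)=-7.3125; next y=7/10·0.125+1/2·(-7.3125)=-3.56875
n=3: y=-3.56875, sp=-3, e=sp−y=0.56875; I=-1.05625, D=e−e_prev=3.69375; u=3/2·0.56875+0·(-1.05625)+1·3.69375=4.546875; next y=7/10·(-3.56875)+1/2·4.546875≈-0.224688
n=4: y≈-0.224688, sp=-3, e=sp−y≈-2.775313; I≈-3.831563, D=e−e_prev≈-3.344063; u=3/2·(-2.775313)+0·(-3.831563)+1·(-3.344063)≈-7.507031; next y=7/10·(-0.224688)+1/2·(-7.507031)≈-3.910797
n=5: y≈-3.910797, sp=-3, e=sp−y≈0.910797; I≈-2.920766, D=e−e_prev≈3.686109; u=3/2·0.910797+0·(-2.920766)+1·3.686109≈5.052305; next y=7/10·(-3.910797)+1/2·5.052305≈-0.211405

0 2 5.000 0.000
1 2 -3.250 2.500
2 -3 -7.313 0.125
3 -3 4.547 -3.569
4 -3 -7.507 -0.225
5 -3 5.052 -3.911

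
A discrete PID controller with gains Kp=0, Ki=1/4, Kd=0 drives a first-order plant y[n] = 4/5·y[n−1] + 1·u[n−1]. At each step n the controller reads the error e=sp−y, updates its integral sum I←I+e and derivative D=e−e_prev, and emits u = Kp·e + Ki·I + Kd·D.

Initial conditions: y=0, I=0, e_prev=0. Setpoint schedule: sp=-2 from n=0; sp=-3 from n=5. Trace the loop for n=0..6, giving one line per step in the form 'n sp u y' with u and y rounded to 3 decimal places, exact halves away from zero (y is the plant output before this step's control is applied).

(exact arithmetic carried between steps; '≈' marks a value shown rounded to 6 d.p. or computed from one; I and e_prev carry over from the previous line; the table rounds u and y to 3 d.p., halves away from zero)
n=0: y=0, sp=-2, e=sp−y=-2; I=-2, D=e−e_prev=-2; u=0·(-2)+1/4·(-2)+0·(-2)=-0.5; next y=4/5·0+1·(-0.5)=-0.5
n=1: y=-0.5, sp=-2, e=sp−y=-1.5; I=-3.5, D=e−e_prev=0.5; u=0·(-1.5)+1/4·(-3.5)+0·0.5=-0.875; next y=4/5·(-0.5)+1·(-0.875)=-1.275
n=2: y=-1.275, sp=-2, e=sp−y=-0.725; I=-4.225, D=e−e_prev=0.775; u=0·(-0.725)+1/4·(-4.225)+0·0.775=-1.05625; next y=4/5·(-1.275)+1·(-1.05625)=-2.07625
n=3: y=-2.07625, sp=-2, e=sp−y=0.07625; I=-4.14875, D=e−e_prev=0.80125; u=0·0.07625+1/4·(-4.14875)+0·0.80125≈-1.037188; next y=4/5·(-2.07625)+1·(-1.037188)≈-2.698188
n=4: y≈-2.698188, sp=-2, e=sp−y≈0.698188; I≈-3.450563, D=e−e_prev≈0.621938; u=0·0.698188+1/4·(-3.450563)+0·0.621938≈-0.862641; next y=4/5·(-2.698188)+1·(-0.862641)≈-3.021191
n=5: y≈-3.021191, sp=-3, e=sp−y≈0.021191; I≈-3.429372, D=e−e_prev≈-0.676997; u=0·0.021191+1/4·(-3.429372)+0·(-0.676997)≈-0.857343; next y=4/5·(-3.021191)+1·(-0.857343)≈-3.274295
n=6: y≈-3.274295, sp=-3, e=sp−y≈0.274295; I≈-3.155076, D=e−e_prev≈0.253105; u=0·0.274295+1/4·(-3.155076)+0·0.253105≈-0.788769; next y=4/5·(-3.274295)+1·(-0.788769)≈-3.408205

0 -2 -0.500 0.000
1 -2 -0.875 -0.500
2 -2 -1.056 -1.275
3 -2 -1.037 -2.076
4 -2 -0.863 -2.698
5 -3 -0.857 -3.021
6 -3 -0.789 -3.274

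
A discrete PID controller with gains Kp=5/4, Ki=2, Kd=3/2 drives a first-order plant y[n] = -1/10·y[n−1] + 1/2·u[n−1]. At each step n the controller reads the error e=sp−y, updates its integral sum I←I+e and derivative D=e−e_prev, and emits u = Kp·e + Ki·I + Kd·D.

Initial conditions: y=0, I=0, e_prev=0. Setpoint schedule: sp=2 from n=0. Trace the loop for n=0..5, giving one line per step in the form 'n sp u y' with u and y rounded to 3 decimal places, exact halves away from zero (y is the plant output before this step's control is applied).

(exact arithmetic carried between steps; '≈' marks a value shown rounded to 6 d.p. or computed from one; I and e_prev carry over from the previous line; the table rounds u and y to 3 d.p., halves away from zero)
n=0: y=0, sp=2, e=sp−y=2; I=2, D=e−e_prev=2; u=5/4·2+2·2+3/2·2=9.5; next y=-1/10·0+1/2·9.5=4.75
n=1: y=4.75, sp=2, e=sp−y=-2.75; I=-0.75, D=e−e_prev=-4.75; u=5/4·(-2.75)+2·(-0.75)+3/2·(-4.75)=-12.0625; next y=-1/10·4.75+1/2·(-12.0625)=-6.50625
n=2: y=-6.50625, sp=2, e=sp−y=8.50625; I=7.75625, D=e−e_prev=11.25625; u=5/4·8.50625+2·7.75625+3/2·11.25625≈43.029688; next y=-1/10·(-6.50625)+1/2·43.029688≈22.165469
n=3: y≈22.165469, sp=2, e=sp−y≈-20.165469; I≈-12.409219, D=e−e_prev≈-28.671719; u=5/4·(-20.165469)+2·(-12.409219)+3/2·(-28.671719)≈-93.032852; next y=-1/10·22.165469+1/2·(-93.032852)≈-48.732973
n=4: y≈-48.732973, sp=2, e=sp−y≈50.732973; I≈38.323754, D=e−e_prev≈70.898441; u=5/4·50.732973+2·38.323754+3/2·70.898441≈246.411386; next y=-1/10·(-48.732973)+1/2·246.411386≈128.078990
n=5: y≈128.078990, sp=2, e=sp−y≈-126.078990; I≈-87.755236, D=e−e_prev≈-176.811963; u=5/4·(-126.078990)+2·(-87.755236)+3/2·(-176.811963)≈-598.327154; next y=-1/10·128.078990+1/2·(-598.327154)≈-311.971476

0 2 9.500 0.000
1 2 -12.063 4.750
2 2 43.030 -6.506
3 2 -93.033 22.165
4 2 246.411 -48.733
5 2 -598.327 128.079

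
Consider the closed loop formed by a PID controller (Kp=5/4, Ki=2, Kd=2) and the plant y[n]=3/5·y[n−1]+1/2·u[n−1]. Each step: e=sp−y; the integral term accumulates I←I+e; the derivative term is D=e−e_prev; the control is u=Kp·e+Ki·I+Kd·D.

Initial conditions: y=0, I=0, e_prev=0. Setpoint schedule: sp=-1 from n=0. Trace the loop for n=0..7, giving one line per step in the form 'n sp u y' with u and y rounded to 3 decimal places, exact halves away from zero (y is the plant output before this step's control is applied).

(exact arithmetic carried between steps; '≈' marks a value shown rounded to 6 d.p. or computed from one; I and e_prev carry over from the previous line; the table rounds u and y to 3 d.p., halves away from zero)
n=0: y=0, sp=-1, e=sp−y=-1; I=-1, D=e−e_prev=-1; u=5/4·(-1)+2·(-1)+2·(-1)=-5.25; next y=3/5·0+1/2·(-5.25)=-2.625
n=1: y=-2.625, sp=-1, e=sp−y=1.625; I=0.625, D=e−e_prev=2.625; u=5/4·1.625+2·0.625+2·2.625=8.53125; next y=3/5·(-2.625)+1/2·8.53125=2.690625
n=2: y=2.690625, sp=-1, e=sp−y=-3.690625; I=-3.065625, D=e−e_prev=-5.315625; u=5/4·(-3.690625)+2·(-3.065625)+2·(-5.315625)≈-21.375781; next y=3/5·2.690625+1/2·(-21.375781)≈-9.073516
n=3: y≈-9.073516, sp=-1, e=sp−y≈8.073516; I≈5.007891, D=e−e_prev≈11.764141; u=5/4·8.073516+2·5.007891+2·11.764141≈43.635957; next y=3/5·(-9.073516)+1/2·43.635957≈16.373869
n=4: y≈16.373869, sp=-1, e=sp−y≈-17.373869; I≈-12.365979, D=e−e_prev≈-25.447385; u=5/4·(-17.373869)+2·(-12.365979)+2·(-25.447385)≈-97.344063; next y=3/5·16.373869+1/2·(-97.344063)≈-38.847710
n=5: y≈-38.847710, sp=-1, e=sp−y≈37.847710; I≈25.481731, D=e−e_prev≈55.221579; u=5/4·37.847710+2·25.481731+2·55.221579≈208.716259; next y=3/5·(-38.847710)+1/2·208.716259≈81.049503
n=6: y≈81.049503, sp=-1, e=sp−y≈-82.049503; I≈-56.567772, D=e−e_prev≈-119.897213; u=5/4·(-82.049503)+2·(-56.567772)+2·(-119.897213)≈-455.491850; next y=3/5·81.049503+1/2·(-455.491850)≈-179.116223
n=7: y≈-179.116223, sp=-1, e=sp−y≈178.116223; I≈121.548451, D=e−e_prev≈260.165726; u=5/4·178.116223+2·121.548451+2·260.165726≈986.073633; next y=3/5·(-179.116223)+1/2·986.073633≈385.567083

0 -1 -5.250 0.000
1 -1 8.531 -2.625
2 -1 -21.376 2.691
3 -1 43.636 -9.074
4 -1 -97.344 16.374
5 -1 208.716 -38.848
6 -1 -455.492 81.050
7 -1 986.074 -179.116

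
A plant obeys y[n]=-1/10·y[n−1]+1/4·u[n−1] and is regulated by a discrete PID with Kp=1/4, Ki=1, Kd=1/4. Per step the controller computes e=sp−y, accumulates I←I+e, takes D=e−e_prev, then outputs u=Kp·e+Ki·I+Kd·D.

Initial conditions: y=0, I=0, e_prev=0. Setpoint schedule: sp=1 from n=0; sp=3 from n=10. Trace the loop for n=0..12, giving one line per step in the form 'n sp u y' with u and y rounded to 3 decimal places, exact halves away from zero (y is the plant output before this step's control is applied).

(exact arithmetic carried between steps; '≈' marks a value shown rounded to 6 d.p. or computed from one; I and e_prev carry over from the previous line; the table rounds u and y to 3 d.p., halves away from zero)
n=0: y=0, sp=1, e=sp−y=1; I=1, D=e−e_prev=1; u=1/4·1+1·1+1/4·1=1.5; next y=-1/10·0+1/4·1.5=0.375
n=1: y=0.375, sp=1, e=sp−y=0.625; I=1.625, D=e−e_prev=-0.375; u=1/4·0.625+1·1.625+1/4·(-0.375)=1.6875; next y=-1/10·0.375+1/4·1.6875=0.384375
n=2: y=0.384375, sp=1, e=sp−y=0.615625; I=2.240625, D=e−e_prev=-0.009375; u=1/4·0.615625+1·2.240625+1/4·(-0.009375)≈2.392188; next y=-1/10·0.384375+1/4·2.392188≈0.559609
n=3: y≈0.559609, sp=1, e=sp−y≈0.440391; I≈2.681016, D=e−e_prev≈-0.175234; u=1/4·0.440391+1·2.681016+1/4·(-0.175234)≈2.747305; next y=-1/10·0.559609+1/4·2.747305≈0.630865
n=4: y≈0.630865, sp=1, e=sp−y≈0.369135; I≈3.050150, D=e−e_prev≈-0.071256; u=1/4·0.369135+1·3.050150+1/4·(-0.071256)≈3.124620; next y=-1/10·0.630865+1/4·3.124620≈0.718069
n=5: y≈0.718069, sp=1, e=sp−y≈0.281931; I≈3.332082, D=e−e_prev≈-0.087203; u=1/4·0.281931+1·3.332082+1/4·(-0.087203)≈3.380764; next y=-1/10·0.718069+1/4·3.380764≈0.773384
n=6: y≈0.773384, sp=1, e=sp−y≈0.226616; I≈3.558698, D=e−e_prev≈-0.055316; u=1/4·0.226616+1·3.558698+1/4·(-0.055316)≈3.601523; next y=-1/10·0.773384+1/4·3.601523≈0.823042
n=7: y≈0.823042, sp=1, e=sp−y≈0.176958; I≈3.735655, D=e−e_prev≈-0.049658; u=1/4·0.176958+1·3.735655+1/4·(-0.049658)≈3.767480; next y=-1/10·0.823042+1/4·3.767480≈0.859566
n=8: y≈0.859566, sp=1, e=sp−y≈0.140434; I≈3.876090, D=e−e_prev≈-0.036524; u=1/4·0.140434+1·3.876090+1/4·(-0.036524)≈3.902067; next y=-1/10·0.859566+1/4·3.902067≈0.889560
n=9: y≈0.889560, sp=1, e=sp−y≈0.110440; I≈3.986529, D=e−e_prev≈-0.029994; u=1/4·0.110440+1·3.986529+1/4·(-0.029994)≈4.006641; next y=-1/10·0.889560+1/4·4.006641≈0.912704
n=10: y≈0.912704, sp=3, e=sp−y≈2.087296; I≈6.073825, D=e−e_prev≈1.976856; u=1/4·2.087296+1·6.073825+1/4·1.976856≈7.089863; next y=-1/10·0.912704+1/4·7.089863≈1.681195
n=11: y≈1.681195, sp=3, e=sp−y≈1.318805; I≈7.392630, D=e−e_prev≈-0.768491; u=1/4·1.318805+1·7.392630+1/4·(-0.768491)≈7.530208; next y=-1/10·1.681195+1/4·7.530208≈1.714433
n=12: y≈1.714433, sp=3, e=sp−y≈1.285567; I≈8.678197, D=e−e_prev≈-0.033237; u=1/4·1.285567+1·8.678197+1/4·(-0.033237)≈8.991280; next y=-1/10·1.714433+1/4·8.991280≈2.076377

0 1 1.500 0.000
1 1 1.688 0.375
2 1 2.392 0.384
3 1 2.747 0.560
4 1 3.125 0.631
5 1 3.381 0.718
6 1 3.602 0.773
7 1 3.767 0.823
8 1 3.902 0.860
9 1 4.007 0.890
10 3 7.090 0.913
11 3 7.530 1.681
12 3 8.991 1.714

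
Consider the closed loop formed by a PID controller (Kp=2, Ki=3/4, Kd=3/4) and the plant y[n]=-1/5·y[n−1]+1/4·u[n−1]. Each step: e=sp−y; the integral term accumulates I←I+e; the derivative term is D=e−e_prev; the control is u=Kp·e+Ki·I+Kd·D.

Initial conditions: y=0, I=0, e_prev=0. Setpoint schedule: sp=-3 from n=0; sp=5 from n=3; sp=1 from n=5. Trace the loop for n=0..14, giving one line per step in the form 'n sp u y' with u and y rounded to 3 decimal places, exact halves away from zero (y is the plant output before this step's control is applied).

(exact arithmetic carried between steps; '≈' marks a value shown rounded to 6 d.p. or computed from one; I and e_prev carry over from the previous line; the table rounds u and y to 3 d.p., halves away from zero)
n=0: y=0, sp=-3, e=sp−y=-3; I=-3, D=e−e_prev=-3; u=2·(-3)+3/4·(-3)+3/4·(-3)=-10.5; next y=-1/5·0+1/4·(-10.5)=-2.625
n=1: y=-2.625, sp=-3, e=sp−y=-0.375; I=-3.375, D=e−e_prev=2.625; u=2·(-0.375)+3/4·(-3.375)+3/4·2.625=-1.3125; next y=-1/5·(-2.625)+1/4·(-1.3125)=0.196875
n=2: y=0.196875, sp=-3, e=sp−y=-3.196875; I=-6.571875, D=e−e_prev=-2.821875; u=2·(-3.196875)+3/4·(-6.571875)+3/4·(-2.821875)≈-13.439063; next y=-1/5·0.196875+1/4·(-13.439063)≈-3.399141
n=3: y≈-3.399141, sp=5, e=sp−y≈8.399141; I≈1.827266, D=e−e_prev≈11.596016; u=2·8.399141+3/4·1.827266+3/4·11.596016≈26.865742; next y=-1/5·(-3.399141)+1/4·26.865742≈7.396264
n=4: y≈7.396264, sp=5, e=sp−y≈-2.396264; I≈-0.568998, D=e−e_prev≈-10.795404; u=2·(-2.396264)+3/4·(-0.568998)+3/4·(-10.795404)≈-13.315829; next y=-1/5·7.396264+1/4·(-13.315829)≈-4.808210
n=5: y≈-4.808210, sp=1, e=sp−y≈5.808210; I≈5.239212, D=e−e_prev≈8.204474; u=2·5.808210+3/4·5.239212+3/4·8.204474≈21.699184; next y=-1/5·(-4.808210)+1/4·21.699184≈6.386438
n=6: y≈6.386438, sp=1, e=sp−y≈-5.386438; I≈-0.147226, D=e−e_prev≈-11.194648; u=2·(-5.386438)+3/4·(-0.147226)+3/4·(-11.194648)≈-19.279282; next y=-1/5·6.386438+1/4·(-19.279282)≈-6.097108
n=7: y≈-6.097108, sp=1, e=sp−y≈7.097108; I≈6.949882, D=e−e_prev≈12.483546; u=2·7.097108+3/4·6.949882+3/4·12.483546≈28.769287; next y=-1/5·(-6.097108)+1/4·28.769287≈8.411743
n=8: y≈8.411743, sp=1, e=sp−y≈-7.411743; I≈-0.461861, D=e−e_prev≈-14.508851; u=2·(-7.411743)+3/4·(-0.461861)+3/4·(-14.508851)≈-26.051521; next y=-1/5·8.411743+1/4·(-26.051521)≈-8.195229
n=9: y≈-8.195229, sp=1, e=sp−y≈9.195229; I≈8.733368, D=e−e_prev≈16.606972; u=2·9.195229+3/4·8.733368+3/4·16.606972≈37.395713; next y=-1/5·(-8.195229)+1/4·37.395713≈10.987974
n=10: y≈10.987974, sp=1, e=sp−y≈-9.987974; I≈-1.254606, D=e−e_prev≈-19.183203; u=2·(-9.987974)+3/4·(-1.254606)+3/4·(-19.183203)≈-35.304305; next y=-1/5·10.987974+1/4·(-35.304305)≈-11.023671
n=11: y≈-11.023671, sp=1, e=sp−y≈12.023671; I≈10.769065, D=e−e_prev≈22.011645; u=2·12.023671+3/4·10.769065+3/4·22.011645≈48.632875; next y=-1/5·(-11.023671)+1/4·48.632875≈14.362953
n=12: y≈14.362953, sp=1, e=sp−y≈-13.362953; I≈-2.593888, D=e−e_prev≈-25.386624; u=2·(-13.362953)+3/4·(-2.593888)+3/4·(-25.386624)≈-47.711290; next y=-1/5·14.362953+1/4·(-47.711290)≈-14.800413
n=13: y≈-14.800413, sp=1, e=sp−y≈15.800413; I≈13.206525, D=e−e_prev≈29.163366; u=2·15.800413+3/4·13.206525+3/4·29.163366≈63.378244; next y=-1/5·(-14.800413)+1/4·63.378244≈18.804644
n=14: y≈18.804644, sp=1, e=sp−y≈-17.804644; I≈-4.598119, D=e−e_prev≈-33.605057; u=2·(-17.804644)+3/4·(-4.598119)+3/4·(-33.605057)≈-64.261669; next y=-1/5·18.804644+1/4·(-64.261669)≈-19.826346

0 -3 -10.500 0.000
1 -3 -1.313 -2.625
2 -3 -13.439 0.197
3 5 26.866 -3.399
4 5 -13.316 7.396
5 1 21.699 -4.808
6 1 -19.279 6.386
7 1 28.769 -6.097
8 1 -26.052 8.412
9 1 37.396 -8.195
10 1 -35.304 10.988
11 1 48.633 -11.024
12 1 -47.711 14.363
13 1 63.378 -14.800
14 1 -64.262 18.805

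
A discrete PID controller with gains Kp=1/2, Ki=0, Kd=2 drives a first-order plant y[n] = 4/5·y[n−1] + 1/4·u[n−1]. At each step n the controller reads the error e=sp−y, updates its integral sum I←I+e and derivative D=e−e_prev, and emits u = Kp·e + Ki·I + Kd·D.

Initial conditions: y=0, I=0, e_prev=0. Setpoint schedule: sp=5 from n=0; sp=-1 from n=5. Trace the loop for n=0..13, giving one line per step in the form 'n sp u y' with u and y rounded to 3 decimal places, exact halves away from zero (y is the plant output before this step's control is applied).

0 5 12.500 0.000
1 5 -5.313 3.125
2 5 5.820 1.172
3 5 -1.138 2.393
4 5 3.211 1.630
5 -1 -14.507 2.106
6 -1 8.567 -1.942
7 -1 -5.854 0.588
8 -1 3.159 -0.993
9 -1 -2.474 -0.005
10 -1 1.046 -0.622
11 -1 -1.154 -0.236
12 -1 0.221 -0.477
13 -1 -0.638 -0.327

(exact arithmetic carried between steps; '≈' marks a value shown rounded to 6 d.p. or computed from one; I and e_prev carry over from the previous line; the table rounds u and y to 3 d.p., halves away from zero)
n=0: y=0, sp=5, e=sp−y=5; I=5, D=e−e_prev=5; u=1/2·5+0·5+2·5=12.5; next y=4/5·0+1/4·12.5=3.125
n=1: y=3.125, sp=5, e=sp−y=1.875; I=6.875, D=e−e_prev=-3.125; u=1/2·1.875+0·6.875+2·(-3.125)=-5.3125; next y=4/5·3.125+1/4·(-5.3125)=1.171875
n=2: y=1.171875, sp=5, e=sp−y=3.828125; I=10.703125, D=e−e_prev=1.953125; u=1/2·3.828125+0·10.703125+2·1.953125≈5.820313; next y=4/5·1.171875+1/4·5.820313≈2.392578
n=3: y≈2.392578, sp=5, e=sp−y≈2.607422; I≈13.310547, D=e−e_prev≈-1.220703; u=1/2·2.607422+0·13.310547+2·(-1.220703)≈-1.137695; next y=4/5·2.392578+1/4·(-1.137695)≈1.629639
n=4: y≈1.629639, sp=5, e=sp−y≈3.370361; I≈16.680908, D=e−e_prev≈0.762939; u=1/2·3.370361+0·16.680908+2·0.762939≈3.211060; next y=4/5·1.629639+1/4·3.211060≈2.106476
n=5: y≈2.106476, sp=-1, e=sp−y≈-3.106476; I≈13.574432, D=e−e_prev≈-6.476837; u=1/2·(-3.106476)+0·13.574432+2·(-6.476837)≈-14.506912; next y=4/5·2.106476+1/4·(-14.506912)≈-1.941547
n=6: y≈-1.941547, sp=-1, e=sp−y≈0.941547; I≈14.515980, D=e−e_prev≈4.048023; u=1/2·0.941547+0·14.515980+2·4.048023≈8.566820; next y=4/5·(-1.941547)+1/4·8.566820≈0.588467
n=7: y≈0.588467, sp=-1, e=sp−y≈-1.588467; I≈12.927513, D=e−e_prev≈-2.530015; u=1/2·(-1.588467)+0·12.927513+2·(-2.530015)≈-5.854263; next y=4/5·0.588467+1/4·(-5.854263)≈-0.992792
n=8: y≈-0.992792, sp=-1, e=sp−y≈-0.007208; I≈12.920305, D=e−e_prev≈1.581259; u=1/2·(-0.007208)+0·12.920305+2·1.581259≈3.158914; next y=4/5·(-0.992792)+1/4·3.158914≈-0.004505
n=9: y≈-0.004505, sp=-1, e=sp−y≈-0.995495; I≈11.924810, D=e−e_prev≈-0.988287; u=1/2·(-0.995495)+0·11.924810+2·(-0.988287)≈-2.474321; next y=4/5·(-0.004505)+1/4·(-2.474321)≈-0.622184
n=10: y≈-0.622184, sp=-1, e=sp−y≈-0.377816; I≈11.546994, D=e−e_prev≈0.617679; u=1/2·(-0.377816)+0·11.546994+2·0.617679≈1.046451; next y=4/5·(-0.622184)+1/4·1.046451≈-0.236135
n=11: y≈-0.236135, sp=-1, e=sp−y≈-0.763865; I≈10.783129, D=e−e_prev≈-0.386050; u=1/2·(-0.763865)+0·10.783129+2·(-0.386050)≈-1.154032; next y=4/5·(-0.236135)+1/4·(-1.154032)≈-0.477416
n=12: y≈-0.477416, sp=-1, e=sp−y≈-0.522584; I≈10.260545, D=e−e_prev≈0.241281; u=1/2·(-0.522584)+0·10.260545+2·0.241281≈0.221270; next y=4/5·(-0.477416)+1/4·0.221270≈-0.326615
n=13: y≈-0.326615, sp=-1, e=sp−y≈-0.673385; I≈9.587160, D=e−e_prev≈-0.150801; u=1/2·(-0.673385)+0·9.587160+2·(-0.150801)≈-0.638294; next y=4/5·(-0.326615)+1/4·(-0.638294)≈-0.420866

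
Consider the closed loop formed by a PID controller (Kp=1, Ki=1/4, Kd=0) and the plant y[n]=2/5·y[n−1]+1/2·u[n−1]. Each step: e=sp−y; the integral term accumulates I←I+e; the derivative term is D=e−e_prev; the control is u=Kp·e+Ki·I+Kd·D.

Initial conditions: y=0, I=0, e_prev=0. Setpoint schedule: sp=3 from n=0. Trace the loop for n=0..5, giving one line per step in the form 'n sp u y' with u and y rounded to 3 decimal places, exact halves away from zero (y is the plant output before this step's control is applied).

0 3 3.750 0.000
1 3 2.156 1.875
2 3 2.496 1.828
3 3 2.600 1.979
4 3 2.715 2.092
5 3 2.814 2.194

(exact arithmetic carried between steps; '≈' marks a value shown rounded to 6 d.p. or computed from one; I and e_prev carry over from the previous line; the table rounds u and y to 3 d.p., halves away from zero)
n=0: y=0, sp=3, e=sp−y=3; I=3, D=e−e_prev=3; u=1·3+1/4·3+0·3=3.75; next y=2/5·0+1/2·3.75=1.875
n=1: y=1.875, sp=3, e=sp−y=1.125; I=4.125, D=e−e_prev=-1.875; u=1·1.125+1/4·4.125+0·(-1.875)=2.15625; next y=2/5·1.875+1/2·2.15625=1.828125
n=2: y=1.828125, sp=3, e=sp−y=1.171875; I=5.296875, D=e−e_prev=0.046875; u=1·1.171875+1/4·5.296875+0·0.046875≈2.496094; next y=2/5·1.828125+1/2·2.496094≈1.979297
n=3: y≈1.979297, sp=3, e=sp−y≈1.020703; I≈6.317578, D=e−e_prev≈-0.151172; u=1·1.020703+1/4·6.317578+0·(-0.151172)≈2.600098; next y=2/5·1.979297+1/2·2.600098≈2.091768
n=4: y≈2.091768, sp=3, e=sp−y≈0.908232; I≈7.225811, D=e−e_prev≈-0.112471; u=1·0.908232+1/4·7.225811+0·(-0.112471)≈2.714685; next y=2/5·2.091768+1/2·2.714685≈2.194050
n=5: y≈2.194050, sp=3, e=sp−y≈0.805950; I≈8.031761, D=e−e_prev≈-0.102282; u=1·0.805950+1/4·8.031761+0·(-0.102282)≈2.813891; next y=2/5·2.194050+1/2·2.813891≈2.284565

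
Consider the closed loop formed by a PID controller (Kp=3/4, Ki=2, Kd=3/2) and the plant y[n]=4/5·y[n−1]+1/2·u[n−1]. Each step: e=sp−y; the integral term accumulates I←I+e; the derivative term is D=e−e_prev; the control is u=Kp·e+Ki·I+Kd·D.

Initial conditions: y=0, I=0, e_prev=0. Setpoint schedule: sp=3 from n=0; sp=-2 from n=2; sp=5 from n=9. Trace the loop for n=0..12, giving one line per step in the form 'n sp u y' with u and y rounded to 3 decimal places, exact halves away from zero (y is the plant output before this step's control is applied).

(exact arithmetic carried between steps; '≈' marks a value shown rounded to 6 d.p. or computed from one; I and e_prev carry over from the previous line; the table rounds u and y to 3 d.p., halves away from zero)
n=0: y=0, sp=3, e=sp−y=3; I=3, D=e−e_prev=3; u=3/4·3+2·3+3/2·3=12.75; next y=4/5·0+1/2·12.75=6.375
n=1: y=6.375, sp=3, e=sp−y=-3.375; I=-0.375, D=e−e_prev=-6.375; u=3/4·(-3.375)+2·(-0.375)+3/2·(-6.375)=-12.84375; next y=4/5·6.375+1/2·(-12.84375)=-1.321875
n=2: y=-1.321875, sp=-2, e=sp−y=-0.678125; I=-1.053125, D=e−e_prev=2.696875; u=3/4·(-0.678125)+2·(-1.053125)+3/2·2.696875≈1.430469; next y=4/5·(-1.321875)+1/2·1.430469≈-0.342266
n=3: y≈-0.342266, sp=-2, e=sp−y≈-1.657734; I≈-2.710859, D=e−e_prev≈-0.979609; u=3/4·(-1.657734)+2·(-2.710859)+3/2·(-0.979609)≈-8.134434; next y=4/5·(-0.342266)+1/2·(-8.134434)≈-4.341029
n=4: y≈-4.341029, sp=-2, e=sp−y≈2.341029; I≈-0.369830, D=e−e_prev≈3.998764; u=3/4·2.341029+2·(-0.369830)+3/2·3.998764≈7.014257; next y=4/5·(-4.341029)+1/2·7.014257≈0.034305
n=5: y≈0.034305, sp=-2, e=sp−y≈-2.034305; I≈-2.404135, D=e−e_prev≈-4.375335; u=3/4·(-2.034305)+2·(-2.404135)+3/2·(-4.375335)≈-12.897001; next y=4/5·0.034305+1/2·(-12.897001)≈-6.421056
n=6: y≈-6.421056, sp=-2, e=sp−y≈4.421056; I≈2.016921, D=e−e_prev≈6.455362; u=3/4·4.421056+2·2.016921+3/2·6.455362≈17.032677; next y=4/5·(-6.421056)+1/2·17.032677≈3.379493
n=7: y≈3.379493, sp=-2, e=sp−y≈-5.379493; I≈-3.362572, D=e−e_prev≈-9.800550; u=3/4·(-5.379493)+2·(-3.362572)+3/2·(-9.800550)≈-25.460590; next y=4/5·3.379493+1/2·(-25.460590)≈-10.026700
n=8: y≈-10.026700, sp=-2, e=sp−y≈8.026700; I≈4.664128, D=e−e_prev≈13.406193; u=3/4·8.026700+2·4.664128+3/2·13.406193≈35.457571; next y=4/5·(-10.026700)+1/2·35.457571≈9.707425
n=9: y≈9.707425, sp=5, e=sp−y≈-4.707425; I≈-0.043298, D=e−e_prev≈-12.734125; u=3/4·(-4.707425)+2·(-0.043298)+3/2·(-12.734125)≈-22.718352; next y=4/5·9.707425+1/2·(-22.718352)≈-3.593236
n=10: y≈-3.593236, sp=5, e=sp−y≈8.593236; I≈8.549938, D=e−e_prev≈13.300661; u=3/4·8.593236+2·8.549938+3/2·13.300661≈43.495795; next y=4/5·(-3.593236)+1/2·43.495795≈18.873309
n=11: y≈18.873309, sp=5, e=sp−y≈-13.873309; I≈-5.323371, D=e−e_prev≈-22.466545; u=3/4·(-13.873309)+2·(-5.323371)+3/2·(-22.466545)≈-54.751540; next y=4/5·18.873309+1/2·(-54.751540)≈-12.277123
n=12: y≈-12.277123, sp=5, e=sp−y≈17.277123; I≈11.953752, D=e−e_prev≈31.150432; u=3/4·17.277123+2·11.953752+3/2·31.150432≈83.590994; next y=4/5·(-12.277123)+1/2·83.590994≈31.973799

0 3 12.750 0.000
1 3 -12.844 6.375
2 -2 1.430 -1.322
3 -2 -8.134 -0.342
4 -2 7.014 -4.341
5 -2 -12.897 0.034
6 -2 17.033 -6.421
7 -2 -25.461 3.379
8 -2 35.458 -10.027
9 5 -22.718 9.707
10 5 43.496 -3.593
11 5 -54.752 18.873
12 5 83.591 -12.277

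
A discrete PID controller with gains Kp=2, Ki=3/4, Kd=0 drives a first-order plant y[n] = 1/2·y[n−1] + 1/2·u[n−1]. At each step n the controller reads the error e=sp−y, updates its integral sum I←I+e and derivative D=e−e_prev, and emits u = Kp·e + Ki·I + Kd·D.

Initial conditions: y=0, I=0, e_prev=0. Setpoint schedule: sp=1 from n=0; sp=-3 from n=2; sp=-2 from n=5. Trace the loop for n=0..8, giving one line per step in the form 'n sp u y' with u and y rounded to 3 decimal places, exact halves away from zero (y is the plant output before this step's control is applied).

(exact arithmetic carried between steps; '≈' marks a value shown rounded to 6 d.p. or computed from one; I and e_prev carry over from the previous line; the table rounds u and y to 3 d.p., halves away from zero)
n=0: y=0, sp=1, e=sp−y=1; I=1, D=e−e_prev=1; u=2·1+3/4·1+0·1=2.75; next y=1/2·0+1/2·2.75=1.375
n=1: y=1.375, sp=1, e=sp−y=-0.375; I=0.625, D=e−e_prev=-1.375; u=2·(-0.375)+3/4·0.625+0·(-1.375)=-0.28125; next y=1/2·1.375+1/2·(-0.28125)=0.546875
n=2: y=0.546875, sp=-3, e=sp−y=-3.546875; I=-2.921875, D=e−e_prev=-3.171875; u=2·(-3.546875)+3/4·(-2.921875)+0·(-3.171875)≈-9.285156; next y=1/2·0.546875+1/2·(-9.285156)≈-4.369141
n=3: y≈-4.369141, sp=-3, e=sp−y≈1.369141; I≈-1.552734, D=e−e_prev≈4.916016; u=2·1.369141+3/4·(-1.552734)+0·4.916016≈1.573730; next y=1/2·(-4.369141)+1/2·1.573730≈-1.397705
n=4: y≈-1.397705, sp=-3, e=sp−y≈-1.602295; I≈-3.155029, D=e−e_prev≈-2.971436; u=2·(-1.602295)+3/4·(-3.155029)+0·(-2.971436)≈-5.570862; next y=1/2·(-1.397705)+1/2·(-5.570862)≈-3.484283
n=5: y≈-3.484283, sp=-2, e=sp−y≈1.484283; I≈-1.670746, D=e−e_prev≈3.086578; u=2·1.484283+3/4·(-1.670746)+0·3.086578≈1.715508; next y=1/2·(-3.484283)+1/2·1.715508≈-0.884388
n=6: y≈-0.884388, sp=-2, e=sp−y≈-1.115612; I≈-2.786358, D=e−e_prev≈-2.599895; u=2·(-1.115612)+3/4·(-2.786358)+0·(-2.599895)≈-4.320992; next y=1/2·(-0.884388)+1/2·(-4.320992)≈-2.602690
n=7: y≈-2.602690, sp=-2, e=sp−y≈0.602690; I≈-2.183668, D=e−e_prev≈1.718302; u=2·0.602690+3/4·(-2.183668)+0·1.718302≈-0.432370; next y=1/2·(-2.602690)+1/2·(-0.432370)≈-1.517530
n=8: y≈-1.517530, sp=-2, e=sp−y≈-0.482470; I≈-2.666137, D=e−e_prev≈-1.085160; u=2·(-0.482470)+3/4·(-2.666137)+0·(-1.085160)≈-2.964543; next y=1/2·(-1.517530)+1/2·(-2.964543)≈-2.241036

0 1 2.750 0.000
1 1 -0.281 1.375
2 -3 -9.285 0.547
3 -3 1.574 -4.369
4 -3 -5.571 -1.398
5 -2 1.716 -3.484
6 -2 -4.321 -0.884
7 -2 -0.432 -2.603
8 -2 -2.965 -1.518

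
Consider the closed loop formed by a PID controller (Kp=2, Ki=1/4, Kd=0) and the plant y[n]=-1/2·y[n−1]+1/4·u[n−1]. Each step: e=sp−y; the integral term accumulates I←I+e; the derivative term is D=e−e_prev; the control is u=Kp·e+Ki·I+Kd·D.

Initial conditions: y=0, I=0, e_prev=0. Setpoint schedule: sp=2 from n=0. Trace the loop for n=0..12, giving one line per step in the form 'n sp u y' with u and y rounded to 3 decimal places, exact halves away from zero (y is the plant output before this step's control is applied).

0 2 4.500 0.000
1 2 2.469 1.125
2 2 5.096 0.055
3 2 2.900 1.247
4 2 5.664 0.102
5 2 3.296 1.365
6 2 6.208 0.141
7 2 3.658 1.481
8 2 6.730 0.174
9 2 3.988 1.596
10 2 7.231 0.199
11 2 4.286 1.708
12 2 7.713 0.217

(exact arithmetic carried between steps; '≈' marks a value shown rounded to 6 d.p. or computed from one; I and e_prev carry over from the previous line; the table rounds u and y to 3 d.p., halves away from zero)
n=0: y=0, sp=2, e=sp−y=2; I=2, D=e−e_prev=2; u=2·2+1/4·2+0·2=4.5; next y=-1/2·0+1/4·4.5=1.125
n=1: y=1.125, sp=2, e=sp−y=0.875; I=2.875, D=e−e_prev=-1.125; u=2·0.875+1/4·2.875+0·(-1.125)=2.46875; next y=-1/2·1.125+1/4·2.46875≈0.054688
n=2: y≈0.054688, sp=2, e=sp−y≈1.945313; I≈4.820313, D=e−e_prev≈1.070313; u=2·1.945313+1/4·4.820313+0·1.070313≈5.095703; next y=-1/2·0.054688+1/4·5.095703≈1.246582
n=3: y≈1.246582, sp=2, e=sp−y≈0.753418; I≈5.573730, D=e−e_prev≈-1.191895; u=2·0.753418+1/4·5.573730+0·(-1.191895)≈2.900269; next y=-1/2·1.246582+1/4·2.900269≈0.101776
n=4: y≈0.101776, sp=2, e=sp−y≈1.898224; I≈7.471954, D=e−e_prev≈1.144806; u=2·1.898224+1/4·7.471954+0·1.144806≈5.664436; next y=-1/2·0.101776+1/4·5.664436≈1.365221
n=5: y≈1.365221, sp=2, e=sp−y≈0.634779; I≈8.106733, D=e−e_prev≈-1.263445; u=2·0.634779+1/4·8.106733+0·(-1.263445)≈3.296241; next y=-1/2·1.365221+1/4·3.296241≈0.141450
n=6: y≈0.141450, sp=2, e=sp−y≈1.858550; I≈9.965284, D=e−e_prev≈1.223771; u=2·1.858550+1/4·9.965284+0·1.223771≈6.208421; next y=-1/2·0.141450+1/4·6.208421≈1.481380
n=7: y≈1.481380, sp=2, e=sp−y≈0.518620; I≈10.483903, D=e−e_prev≈-1.339931; u=2·0.518620+1/4·10.483903+0·(-1.339931)≈3.658215; next y=-1/2·1.481380+1/4·3.658215≈0.173864
n=8: y≈0.173864, sp=2, e=sp−y≈1.826136; I≈12.310040, D=e−e_prev≈1.307517; u=2·1.826136+1/4·12.310040+0·1.307517≈6.729783; next y=-1/2·0.173864+1/4·6.729783≈1.595514
n=9: y≈1.595514, sp=2, e=sp−y≈0.404486; I≈12.714526, D=e−e_prev≈-1.421650; u=2·0.404486+1/4·12.714526+0·(-1.421650)≈3.987604; next y=-1/2·1.595514+1/4·3.987604≈0.199144
n=10: y≈0.199144, sp=2, e=sp−y≈1.800856; I≈14.515382, D=e−e_prev≈1.396370; u=2·1.800856+1/4·14.515382+0·1.396370≈7.230558; next y=-1/2·0.199144+1/4·7.230558≈1.708067
n=11: y≈1.708067, sp=2, e=sp−y≈0.291933; I≈14.807314, D=e−e_prev≈-1.508924; u=2·0.291933+1/4·14.807314+0·(-1.508924)≈4.285694; next y=-1/2·1.708067+1/4·4.285694≈0.217390
n=12: y≈0.217390, sp=2, e=sp−y≈1.782610; I≈16.589925, D=e−e_prev≈1.490678; u=2·1.782610+1/4·16.589925+0·1.490678≈7.712702; next y=-1/2·0.217390+1/4·7.712702≈1.819481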